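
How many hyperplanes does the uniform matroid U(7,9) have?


Hyperplanes of U(7,9) are flats of rank 6.
In a uniform matroid, these are exactly the (6)-element subsets.
Count = (9 choose 6) = 84.

84


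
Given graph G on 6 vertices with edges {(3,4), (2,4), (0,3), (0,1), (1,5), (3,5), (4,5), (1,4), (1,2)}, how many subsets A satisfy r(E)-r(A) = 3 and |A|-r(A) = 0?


R(x,y) = sum over A in 2^E of x^(r(E)-r(A)) * y^(|A|-r(A)).
G has 6 vertices, 9 edges. r(E) = 5.
Enumerate all 2^9 = 512 subsets.
Count subsets with r(E)-r(A)=3 and |A|-r(A)=0: 36.

36


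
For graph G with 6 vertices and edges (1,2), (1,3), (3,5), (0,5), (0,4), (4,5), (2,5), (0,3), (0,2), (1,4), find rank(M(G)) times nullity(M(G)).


r(M) = |V| - c = 6 - 1 = 5.
nullity = |E| - r(M) = 10 - 5 = 5.
Product = 5 * 5 = 25.

25


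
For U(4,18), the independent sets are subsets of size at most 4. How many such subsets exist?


Independent sets of U(4,18) are all subsets of size <= 4.
Count = C(18,0) + C(18,1) + C(18,2) + C(18,3) + C(18,4)
     = 1 + 18 + 153 + 816 + 3060
     = 4048.

4048


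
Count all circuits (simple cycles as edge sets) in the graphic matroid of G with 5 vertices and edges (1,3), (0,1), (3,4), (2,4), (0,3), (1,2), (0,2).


A circuit in a graphic matroid = edge set of a simple cycle.
G has 5 vertices and 7 edges.
Enumerating all minimal edge subsets forming cycles...
Total circuits found: 7.

7


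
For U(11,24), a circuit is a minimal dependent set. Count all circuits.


In U(11,24), circuits are the (12)-element subsets.
Any set of 12 elements is dependent, and removing any one element gives
an independent set of size 11, so it is a minimal dependent set.
Number of circuits = C(24,12) = 24! / (12! * 12!) = 2704156.

2704156


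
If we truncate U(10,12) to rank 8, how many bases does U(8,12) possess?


Truncating U(10,12) to rank 8 gives U(8,12).
Bases of U(8,12) are all 8-element subsets of 12 elements.
Number of bases = C(12,8) = 495.

495


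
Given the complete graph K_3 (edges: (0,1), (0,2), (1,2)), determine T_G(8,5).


T(K_3; x,y) = x^2 + x + y.
T(8,5) = 64 + 8 + 5 = 77.

77


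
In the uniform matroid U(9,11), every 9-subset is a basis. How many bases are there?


Bases of U(9,11) are all 9-element subsets of the 11-element ground set.
Number of bases = C(11,9).
C(11,9) = 55.

55


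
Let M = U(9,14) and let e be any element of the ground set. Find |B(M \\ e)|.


Deleting e from U(9,14) gives U(9,13) since n > r.
Bases of U(9,13) = C(13,9) = 13! / (9! * 4!) = 715.

715


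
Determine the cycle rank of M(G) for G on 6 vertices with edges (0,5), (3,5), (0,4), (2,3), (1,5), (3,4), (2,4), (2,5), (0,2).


Cycle rank (nullity) = |E| - r(M) = |E| - (|V| - c).
|E| = 9, |V| = 6, c = 1.
Nullity = 9 - (6 - 1) = 9 - 5 = 4.

4


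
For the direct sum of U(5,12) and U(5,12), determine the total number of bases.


Bases of a direct sum M1 + M2: |B| = |B(M1)| * |B(M2)|.
|B(U(5,12))| = C(12,5) = 792.
|B(U(5,12))| = C(12,5) = 792.
Total bases = 792 * 792 = 627264.

627264


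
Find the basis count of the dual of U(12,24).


The dual of U(r,n) is U(n-r, n) = U(12,24).
Bases of U(12,24) are all (12)-element subsets.
|B(M*)| = C(24,12) = 2704156.

2704156


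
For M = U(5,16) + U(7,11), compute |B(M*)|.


(M1+M2)* = M1* + M2*.
M1* = U(11,16), bases: C(16,11) = 4368.
M2* = U(4,11), bases: C(11,4) = 330.
|B(M*)| = 4368 * 330 = 1441440.

1441440


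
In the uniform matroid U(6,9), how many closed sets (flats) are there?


Flats of U(6,9): every subset of size < 6 is a flat, plus E itself.
Count = (9 choose 0) + (9 choose 1) + (9 choose 2) + (9 choose 3) + (9 choose 4) + (9 choose 5) + 1
     = 1 + 9 + 36 + 84 + 126 + 126 + 1
     = 383.

383


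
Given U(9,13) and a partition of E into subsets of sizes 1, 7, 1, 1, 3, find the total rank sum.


r(Ai) = min(|Ai|, 9) for each part.
Sum = min(1,9) + min(7,9) + min(1,9) + min(1,9) + min(3,9)
    = 1 + 7 + 1 + 1 + 3
    = 13.

13


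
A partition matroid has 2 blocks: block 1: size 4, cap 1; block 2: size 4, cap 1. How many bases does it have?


A basis picks exactly ci elements from block i.
Number of bases = product of C(|Si|, ci).
= C(4,1) * C(4,1)
= 4 * 4
= 16.

16


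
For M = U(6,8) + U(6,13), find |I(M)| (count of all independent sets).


For a direct sum, |I(M1+M2)| = |I(M1)| * |I(M2)|.
|I(U(6,8))| = sum C(8,k) for k=0..6 = 247.
|I(U(6,13))| = sum C(13,k) for k=0..6 = 4096.
Total = 247 * 4096 = 1011712.

1011712


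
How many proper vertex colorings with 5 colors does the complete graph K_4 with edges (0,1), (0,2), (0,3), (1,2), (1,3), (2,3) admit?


P(K_4, k) = k(k-1)(k-2)...(k-3).
P(5) = (5) * (4) * (3) * (2) = 120.

120


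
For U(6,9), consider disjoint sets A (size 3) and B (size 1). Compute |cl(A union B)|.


|A union B| = 3 + 1 = 4 (disjoint).
In U(6,9), cl(S) = S if |S| < 6, else cl(S) = E.
Since 4 < 6, cl(A union B) = A union B.
|cl(A union B)| = 4.

4


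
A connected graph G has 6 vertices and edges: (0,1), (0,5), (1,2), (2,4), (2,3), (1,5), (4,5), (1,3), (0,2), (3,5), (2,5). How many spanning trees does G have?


By Kirchhoff's matrix tree theorem, the number of spanning trees equals
the determinant of any cofactor of the Laplacian matrix L.
G has 6 vertices and 11 edges.
Computing the (5 x 5) cofactor determinant gives 180.

180


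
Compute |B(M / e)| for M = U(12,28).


Contracting e from U(12,28) gives U(11,27).
Bases of U(11,27) = C(27,11) = 13037895.

13037895


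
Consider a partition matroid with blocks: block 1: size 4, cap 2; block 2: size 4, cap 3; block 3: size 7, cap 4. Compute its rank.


Rank of a partition matroid = sum of min(|Si|, ci) for each block.
= min(4,2) + min(4,3) + min(7,4)
= 2 + 3 + 4
= 9.

9


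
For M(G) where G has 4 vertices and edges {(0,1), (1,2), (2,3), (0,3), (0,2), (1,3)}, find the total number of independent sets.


An independent set in a graphic matroid is an acyclic edge subset.
G has 4 vertices and 6 edges.
Enumerate all 2^6 = 64 subsets, checking for acyclicity.
Total independent sets = 38.

38


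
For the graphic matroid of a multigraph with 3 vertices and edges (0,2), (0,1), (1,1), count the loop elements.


In a graphic matroid, a loop is a self-loop edge (u,u) with rank 0.
Examining all 3 edges for self-loops...
Self-loops found: (1,1)
Number of loops = 1.

1


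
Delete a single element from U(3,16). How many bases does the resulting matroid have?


Deleting e from U(3,16) gives U(3,15) since n > r.
Bases of U(3,15) = C(15,3) = (15 * 14 * 13) / (1 * 2 * 3) = 455.

455


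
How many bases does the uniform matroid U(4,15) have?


Bases of U(4,15) are all 4-element subsets of the 15-element ground set.
Number of bases = C(15,4).
C(15,4) = (15 * 14 * 13 * 12) / (1 * 2 * 3 * 4) = 1365.

1365


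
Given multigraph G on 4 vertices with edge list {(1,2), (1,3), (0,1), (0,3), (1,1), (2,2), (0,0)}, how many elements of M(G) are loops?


In a graphic matroid, a loop is a self-loop edge (u,u) with rank 0.
Examining all 7 edges for self-loops...
Self-loops found: (1,1), (2,2), (0,0)
Number of loops = 3.

3


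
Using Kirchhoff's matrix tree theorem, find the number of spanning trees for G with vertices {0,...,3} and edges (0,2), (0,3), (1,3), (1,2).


By Kirchhoff's matrix tree theorem, the number of spanning trees equals
the determinant of any cofactor of the Laplacian matrix L.
G has 4 vertices and 4 edges.
Computing the (3 x 3) cofactor determinant gives 4.

4


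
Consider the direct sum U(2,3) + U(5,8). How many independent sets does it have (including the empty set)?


For a direct sum, |I(M1+M2)| = |I(M1)| * |I(M2)|.
|I(U(2,3))| = sum C(3,k) for k=0..2 = 7.
|I(U(5,8))| = sum C(8,k) for k=0..5 = 219.
Total = 7 * 219 = 1533.

1533


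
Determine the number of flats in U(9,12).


Flats of U(9,12): every subset of size < 9 is a flat, plus E itself.
Count = C(12,0) + C(12,1) + C(12,2) + C(12,3) + C(12,4) + C(12,5) + C(12,6) + C(12,7) + C(12,8) + 1
     = 1 + 12 + 66 + 220 + 495 + 792 + 924 + 792 + 495 + 1
     = 3798.

3798


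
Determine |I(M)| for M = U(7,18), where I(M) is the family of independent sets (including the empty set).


Independent sets of U(7,18) are all subsets of size <= 7.
Count = (18 choose 0) + (18 choose 1) + (18 choose 2) + (18 choose 3) + (18 choose 4) + (18 choose 5) + (18 choose 6) + (18 choose 7)
     = 1 + 18 + 153 + 816 + 3060 + 8568 + 18564 + 31824
     = 63004.

63004


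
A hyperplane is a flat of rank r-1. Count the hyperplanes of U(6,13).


Hyperplanes of U(6,13) are flats of rank 5.
In a uniform matroid, these are exactly the (5)-element subsets.
Count = C(13,5) = 1287.

1287


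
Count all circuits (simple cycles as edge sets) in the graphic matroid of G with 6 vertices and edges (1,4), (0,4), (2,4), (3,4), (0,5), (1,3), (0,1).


A circuit in a graphic matroid = edge set of a simple cycle.
G has 6 vertices and 7 edges.
Enumerating all minimal edge subsets forming cycles...
Total circuits found: 3.

3


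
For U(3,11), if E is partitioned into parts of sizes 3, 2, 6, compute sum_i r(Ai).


r(Ai) = min(|Ai|, 3) for each part.
Sum = min(3,3) + min(2,3) + min(6,3)
    = 3 + 2 + 3
    = 8.

8


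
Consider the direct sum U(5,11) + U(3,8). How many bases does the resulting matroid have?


Bases of a direct sum M1 + M2: |B| = |B(M1)| * |B(M2)|.
|B(U(5,11))| = C(11,5) = 462.
|B(U(3,8))| = C(8,3) = 56.
Total bases = 462 * 56 = 25872.

25872


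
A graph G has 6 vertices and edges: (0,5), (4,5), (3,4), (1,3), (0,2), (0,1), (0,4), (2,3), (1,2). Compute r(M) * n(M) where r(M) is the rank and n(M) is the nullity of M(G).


r(M) = |V| - c = 6 - 1 = 5.
nullity = |E| - r(M) = 9 - 5 = 4.
Product = 5 * 4 = 20.

20


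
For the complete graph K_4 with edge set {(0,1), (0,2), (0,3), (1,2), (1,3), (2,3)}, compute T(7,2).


T(K_4; x,y) = x^3 + 3x^2 + 4xy + 2x + y^3 + 3y^2 + 2y.
Substituting x=7, y=2:
= 343 + 147 + 56 + 14 + 8 + 12 + 4
= 584.

584


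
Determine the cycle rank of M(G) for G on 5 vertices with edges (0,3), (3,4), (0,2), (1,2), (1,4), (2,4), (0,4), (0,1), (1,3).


Cycle rank (nullity) = |E| - r(M) = |E| - (|V| - c).
|E| = 9, |V| = 5, c = 1.
Nullity = 9 - (5 - 1) = 9 - 4 = 5.

5


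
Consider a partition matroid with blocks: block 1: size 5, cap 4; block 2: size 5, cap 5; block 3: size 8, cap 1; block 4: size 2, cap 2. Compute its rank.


Rank of a partition matroid = sum of min(|Si|, ci) for each block.
= min(5,4) + min(5,5) + min(8,1) + min(2,2)
= 4 + 5 + 1 + 2
= 12.

12


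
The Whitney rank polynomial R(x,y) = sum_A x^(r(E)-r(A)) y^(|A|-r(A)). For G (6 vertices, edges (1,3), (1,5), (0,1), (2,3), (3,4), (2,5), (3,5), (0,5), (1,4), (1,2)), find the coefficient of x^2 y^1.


R(x,y) = sum over A in 2^E of x^(r(E)-r(A)) * y^(|A|-r(A)).
G has 6 vertices, 10 edges. r(E) = 5.
Enumerate all 2^10 = 1024 subsets.
Count subsets with r(E)-r(A)=2 and |A|-r(A)=1: 49.

49


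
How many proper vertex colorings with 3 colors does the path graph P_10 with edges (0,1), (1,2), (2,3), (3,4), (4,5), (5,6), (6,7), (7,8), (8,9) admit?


P(P_10, k) = k * (k-1)^(9).
P(3) = 3 * 2^9 = 3 * 512 = 1536.

1536


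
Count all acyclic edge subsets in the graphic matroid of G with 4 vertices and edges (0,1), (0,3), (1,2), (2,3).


An independent set in a graphic matroid is an acyclic edge subset.
G has 4 vertices and 4 edges.
Enumerate all 2^4 = 16 subsets, checking for acyclicity.
Total independent sets = 15.

15


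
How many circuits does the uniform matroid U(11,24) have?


In U(11,24), circuits are the (12)-element subsets.
Any set of 12 elements is dependent, and removing any one element gives
an independent set of size 11, so it is a minimal dependent set.
Number of circuits = C(24,12) = 2704156.

2704156


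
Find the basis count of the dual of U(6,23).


The dual of U(r,n) is U(n-r, n) = U(17,23).
Bases of U(17,23) are all (17)-element subsets.
|B(M*)| = C(23,17) = 100947.

100947


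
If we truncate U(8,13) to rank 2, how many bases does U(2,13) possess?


Truncating U(8,13) to rank 2 gives U(2,13).
Bases of U(2,13) are all 2-element subsets of 13 elements.
Number of bases = (13 choose 2) = 78.

78


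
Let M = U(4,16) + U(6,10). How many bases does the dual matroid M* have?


(M1+M2)* = M1* + M2*.
M1* = U(12,16), bases: C(16,12) = 1820.
M2* = U(4,10), bases: C(10,4) = 210.
|B(M*)| = 1820 * 210 = 382200.

382200


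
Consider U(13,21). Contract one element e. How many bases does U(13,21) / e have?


Contracting e from U(13,21) gives U(12,20).
Bases of U(12,20) = C(20,12) = 20! / (12! * 8!) = 125970.

125970


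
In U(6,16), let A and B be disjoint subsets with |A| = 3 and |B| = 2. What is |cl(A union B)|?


|A union B| = 3 + 2 = 5 (disjoint).
In U(6,16), cl(S) = S if |S| < 6, else cl(S) = E.
Since 5 < 6, cl(A union B) = A union B.
|cl(A union B)| = 5.

5


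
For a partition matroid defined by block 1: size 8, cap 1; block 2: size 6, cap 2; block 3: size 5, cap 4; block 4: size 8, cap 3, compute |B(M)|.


A basis picks exactly ci elements from block i.
Number of bases = product of C(|Si|, ci).
= C(8,1) * C(6,2) * C(5,4) * C(8,3)
= 8 * 15 * 5 * 56
= 33600.

33600


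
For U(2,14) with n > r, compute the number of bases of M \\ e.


Deleting e from U(2,14) gives U(2,13) since n > r.
Bases of U(2,13) = (13 choose 2) = 78.

78


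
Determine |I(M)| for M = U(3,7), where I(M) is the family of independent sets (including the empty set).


Independent sets of U(3,7) are all subsets of size <= 3.
Count = (7 choose 0) + (7 choose 1) + (7 choose 2) + (7 choose 3)
     = 1 + 7 + 21 + 35
     = 64.

64


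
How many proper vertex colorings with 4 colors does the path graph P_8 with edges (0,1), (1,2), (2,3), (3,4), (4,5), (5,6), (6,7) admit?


P(P_8, k) = k * (k-1)^(7).
P(4) = 4 * 3^7 = 4 * 2187 = 8748.

8748


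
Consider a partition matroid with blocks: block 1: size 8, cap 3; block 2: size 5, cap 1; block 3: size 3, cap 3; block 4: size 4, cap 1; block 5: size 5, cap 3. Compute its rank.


Rank of a partition matroid = sum of min(|Si|, ci) for each block.
= min(8,3) + min(5,1) + min(3,3) + min(4,1) + min(5,3)
= 3 + 1 + 3 + 1 + 3
= 11.

11


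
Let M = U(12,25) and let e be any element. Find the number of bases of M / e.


Contracting e from U(12,25) gives U(11,24).
Bases of U(11,24) = (24 choose 11) = 2496144.

2496144


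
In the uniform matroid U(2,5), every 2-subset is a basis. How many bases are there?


Bases of U(2,5) are all 2-element subsets of the 5-element ground set.
Number of bases = C(5,2).
C(5,2) = 5! / (2! * 3!) = 10.

10


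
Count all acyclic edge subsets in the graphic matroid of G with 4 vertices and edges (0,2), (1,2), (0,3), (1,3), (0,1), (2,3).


An independent set in a graphic matroid is an acyclic edge subset.
G has 4 vertices and 6 edges.
Enumerate all 2^6 = 64 subsets, checking for acyclicity.
Total independent sets = 38.

38


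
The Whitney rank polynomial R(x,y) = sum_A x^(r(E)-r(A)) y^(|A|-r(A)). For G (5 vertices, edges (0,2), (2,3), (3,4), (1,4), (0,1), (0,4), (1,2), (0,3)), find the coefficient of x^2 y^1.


R(x,y) = sum over A in 2^E of x^(r(E)-r(A)) * y^(|A|-r(A)).
G has 5 vertices, 8 edges. r(E) = 4.
Enumerate all 2^8 = 256 subsets.
Count subsets with r(E)-r(A)=2 and |A|-r(A)=1: 4.

4


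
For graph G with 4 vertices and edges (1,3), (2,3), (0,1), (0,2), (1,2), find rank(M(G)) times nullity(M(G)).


r(M) = |V| - c = 4 - 1 = 3.
nullity = |E| - r(M) = 5 - 3 = 2.
Product = 3 * 2 = 6.

6


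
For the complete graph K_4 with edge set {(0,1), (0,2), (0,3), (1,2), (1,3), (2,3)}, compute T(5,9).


T(K_4; x,y) = x^3 + 3x^2 + 4xy + 2x + y^3 + 3y^2 + 2y.
Substituting x=5, y=9:
= 125 + 75 + 180 + 10 + 729 + 243 + 18
= 1380.

1380


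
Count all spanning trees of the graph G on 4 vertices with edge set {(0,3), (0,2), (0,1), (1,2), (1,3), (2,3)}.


By Kirchhoff's matrix tree theorem, the number of spanning trees equals
the determinant of any cofactor of the Laplacian matrix L.
G has 4 vertices and 6 edges.
Computing the (3 x 3) cofactor determinant gives 16.

16


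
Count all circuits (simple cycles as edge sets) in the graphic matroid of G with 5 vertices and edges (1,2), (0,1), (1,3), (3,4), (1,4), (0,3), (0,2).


A circuit in a graphic matroid = edge set of a simple cycle.
G has 5 vertices and 7 edges.
Enumerating all minimal edge subsets forming cycles...
Total circuits found: 6.

6


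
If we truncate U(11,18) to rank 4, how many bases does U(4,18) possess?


Truncating U(11,18) to rank 4 gives U(4,18).
Bases of U(4,18) are all 4-element subsets of 18 elements.
Number of bases = C(18,4) = (18 * 17 * 16 * 15) / (1 * 2 * 3 * 4) = 3060.

3060


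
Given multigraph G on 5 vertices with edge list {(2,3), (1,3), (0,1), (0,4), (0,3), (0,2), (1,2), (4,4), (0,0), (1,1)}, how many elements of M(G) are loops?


In a graphic matroid, a loop is a self-loop edge (u,u) with rank 0.
Examining all 10 edges for self-loops...
Self-loops found: (4,4), (0,0), (1,1)
Number of loops = 3.

3


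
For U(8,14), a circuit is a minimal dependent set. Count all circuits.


In U(8,14), circuits are the (9)-element subsets.
Any set of 9 elements is dependent, and removing any one element gives
an independent set of size 8, so it is a minimal dependent set.
Number of circuits = C(14,9) = 2002.

2002


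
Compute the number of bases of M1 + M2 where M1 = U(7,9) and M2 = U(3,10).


Bases of a direct sum M1 + M2: |B| = |B(M1)| * |B(M2)|.
|B(U(7,9))| = C(9,7) = 36.
|B(U(3,10))| = C(10,3) = 120.
Total bases = 36 * 120 = 4320.

4320


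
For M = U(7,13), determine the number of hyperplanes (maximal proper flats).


Hyperplanes of U(7,13) are flats of rank 6.
In a uniform matroid, these are exactly the (6)-element subsets.
Count = C(13,6) = 1716.

1716


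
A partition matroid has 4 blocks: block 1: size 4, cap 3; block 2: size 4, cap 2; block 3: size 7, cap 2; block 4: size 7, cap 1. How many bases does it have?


A basis picks exactly ci elements from block i.
Number of bases = product of C(|Si|, ci).
= C(4,3) * C(4,2) * C(7,2) * C(7,1)
= 4 * 6 * 21 * 7
= 3528.

3528


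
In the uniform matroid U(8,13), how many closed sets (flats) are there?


Flats of U(8,13): every subset of size < 8 is a flat, plus E itself.
Count = (13 choose 0) + (13 choose 1) + (13 choose 2) + (13 choose 3) + (13 choose 4) + (13 choose 5) + (13 choose 6) + (13 choose 7) + 1
     = 1 + 13 + 78 + 286 + 715 + 1287 + 1716 + 1716 + 1
     = 5813.

5813


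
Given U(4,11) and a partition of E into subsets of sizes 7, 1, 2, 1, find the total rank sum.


r(Ai) = min(|Ai|, 4) for each part.
Sum = min(7,4) + min(1,4) + min(2,4) + min(1,4)
    = 4 + 1 + 2 + 1
    = 8.

8


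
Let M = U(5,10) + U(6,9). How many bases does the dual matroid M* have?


(M1+M2)* = M1* + M2*.
M1* = U(5,10), bases: C(10,5) = 252.
M2* = U(3,9), bases: C(9,3) = 84.
|B(M*)| = 252 * 84 = 21168.

21168


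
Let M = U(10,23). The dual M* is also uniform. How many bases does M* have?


The dual of U(r,n) is U(n-r, n) = U(13,23).
Bases of U(13,23) are all (13)-element subsets.
|B(M*)| = (23 choose 13) = 1144066.

1144066


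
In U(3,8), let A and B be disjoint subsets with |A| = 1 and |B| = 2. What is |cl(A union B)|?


|A union B| = 1 + 2 = 3 (disjoint).
In U(3,8), cl(S) = S if |S| < 3, else cl(S) = E.
Since 3 >= 3, cl(A union B) = E.
|cl(A union B)| = 8.

8


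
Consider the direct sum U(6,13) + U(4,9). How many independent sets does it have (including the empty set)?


For a direct sum, |I(M1+M2)| = |I(M1)| * |I(M2)|.
|I(U(6,13))| = sum C(13,k) for k=0..6 = 4096.
|I(U(4,9))| = sum C(9,k) for k=0..4 = 256.
Total = 4096 * 256 = 1048576.

1048576


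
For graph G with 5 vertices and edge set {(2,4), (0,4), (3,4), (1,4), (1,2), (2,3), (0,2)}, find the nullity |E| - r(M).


Cycle rank (nullity) = |E| - r(M) = |E| - (|V| - c).
|E| = 7, |V| = 5, c = 1.
Nullity = 7 - (5 - 1) = 7 - 4 = 3.

3


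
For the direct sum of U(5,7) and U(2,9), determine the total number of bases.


Bases of a direct sum M1 + M2: |B| = |B(M1)| * |B(M2)|.
|B(U(5,7))| = C(7,5) = 21.
|B(U(2,9))| = C(9,2) = 36.
Total bases = 21 * 36 = 756.

756


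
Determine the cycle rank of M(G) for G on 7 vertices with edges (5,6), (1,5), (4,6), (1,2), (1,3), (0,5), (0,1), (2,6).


Cycle rank (nullity) = |E| - r(M) = |E| - (|V| - c).
|E| = 8, |V| = 7, c = 1.
Nullity = 8 - (7 - 1) = 8 - 6 = 2.

2


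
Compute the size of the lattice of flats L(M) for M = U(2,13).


Flats of U(2,13): every subset of size < 2 is a flat, plus E itself.
Count = C(13,0) + C(13,1) + 1
     = 1 + 13 + 1
     = 15.

15


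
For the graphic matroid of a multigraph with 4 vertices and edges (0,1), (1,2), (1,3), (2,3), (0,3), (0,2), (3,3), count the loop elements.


In a graphic matroid, a loop is a self-loop edge (u,u) with rank 0.
Examining all 7 edges for self-loops...
Self-loops found: (3,3)
Number of loops = 1.

1


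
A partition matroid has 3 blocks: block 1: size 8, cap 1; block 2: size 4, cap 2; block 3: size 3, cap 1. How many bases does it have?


A basis picks exactly ci elements from block i.
Number of bases = product of C(|Si|, ci).
= C(8,1) * C(4,2) * C(3,1)
= 8 * 6 * 3
= 144.

144


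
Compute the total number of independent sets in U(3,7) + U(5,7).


For a direct sum, |I(M1+M2)| = |I(M1)| * |I(M2)|.
|I(U(3,7))| = sum C(7,k) for k=0..3 = 64.
|I(U(5,7))| = sum C(7,k) for k=0..5 = 120.
Total = 64 * 120 = 7680.

7680


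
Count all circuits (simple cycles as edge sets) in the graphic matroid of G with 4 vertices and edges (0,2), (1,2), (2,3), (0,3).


A circuit in a graphic matroid = edge set of a simple cycle.
G has 4 vertices and 4 edges.
Enumerating all minimal edge subsets forming cycles...
Total circuits found: 1.

1


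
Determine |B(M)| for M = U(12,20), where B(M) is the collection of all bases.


Bases of U(12,20) are all 12-element subsets of the 20-element ground set.
Number of bases = C(20,12).
(20 choose 12) = 125970.

125970


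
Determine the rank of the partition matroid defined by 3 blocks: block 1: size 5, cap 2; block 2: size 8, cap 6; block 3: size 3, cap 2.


Rank of a partition matroid = sum of min(|Si|, ci) for each block.
= min(5,2) + min(8,6) + min(3,2)
= 2 + 6 + 2
= 10.

10


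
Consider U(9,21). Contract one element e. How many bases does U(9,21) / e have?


Contracting e from U(9,21) gives U(8,20).
Bases of U(8,20) = C(20,8) = 20! / (8! * 12!) = 125970.

125970


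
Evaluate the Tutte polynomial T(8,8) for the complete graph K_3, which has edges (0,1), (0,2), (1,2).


T(K_3; x,y) = x^2 + x + y.
T(8,8) = 64 + 8 + 8 = 80.

80


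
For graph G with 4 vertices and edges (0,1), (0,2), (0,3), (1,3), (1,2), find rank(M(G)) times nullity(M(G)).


r(M) = |V| - c = 4 - 1 = 3.
nullity = |E| - r(M) = 5 - 3 = 2.
Product = 3 * 2 = 6.

6


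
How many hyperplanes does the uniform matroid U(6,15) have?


Hyperplanes of U(6,15) are flats of rank 5.
In a uniform matroid, these are exactly the (5)-element subsets.
Count = C(15,5) = 15! / (5! * 10!) = 3003.

3003


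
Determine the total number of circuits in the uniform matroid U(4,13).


In U(4,13), circuits are the (5)-element subsets.
Any set of 5 elements is dependent, and removing any one element gives
an independent set of size 4, so it is a minimal dependent set.
Number of circuits = (13 choose 5) = 1287.

1287


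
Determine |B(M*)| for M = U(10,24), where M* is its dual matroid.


The dual of U(r,n) is U(n-r, n) = U(14,24).
Bases of U(14,24) are all (14)-element subsets.
|B(M*)| = C(24,14) = 1961256.

1961256


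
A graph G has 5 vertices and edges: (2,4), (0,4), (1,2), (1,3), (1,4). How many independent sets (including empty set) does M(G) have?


An independent set in a graphic matroid is an acyclic edge subset.
G has 5 vertices and 5 edges.
Enumerate all 2^5 = 32 subsets, checking for acyclicity.
Total independent sets = 28.

28


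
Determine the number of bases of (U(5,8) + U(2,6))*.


(M1+M2)* = M1* + M2*.
M1* = U(3,8), bases: C(8,3) = 56.
M2* = U(4,6), bases: C(6,4) = 15.
|B(M*)| = 56 * 15 = 840.

840


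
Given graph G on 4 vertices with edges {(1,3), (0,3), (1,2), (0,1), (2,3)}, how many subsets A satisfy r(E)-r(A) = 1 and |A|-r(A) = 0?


R(x,y) = sum over A in 2^E of x^(r(E)-r(A)) * y^(|A|-r(A)).
G has 4 vertices, 5 edges. r(E) = 3.
Enumerate all 2^5 = 32 subsets.
Count subsets with r(E)-r(A)=1 and |A|-r(A)=0: 10.

10


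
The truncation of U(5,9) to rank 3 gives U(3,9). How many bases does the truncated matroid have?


Truncating U(5,9) to rank 3 gives U(3,9).
Bases of U(3,9) are all 3-element subsets of 9 elements.
Number of bases = (9 choose 3) = 84.

84


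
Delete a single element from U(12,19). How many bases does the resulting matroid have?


Deleting e from U(12,19) gives U(12,18) since n > r.
Bases of U(12,18) = C(18,12) = 18564.

18564


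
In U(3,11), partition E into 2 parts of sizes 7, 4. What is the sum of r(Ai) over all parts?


r(Ai) = min(|Ai|, 3) for each part.
Sum = min(7,3) + min(4,3)
    = 3 + 3
    = 6.

6


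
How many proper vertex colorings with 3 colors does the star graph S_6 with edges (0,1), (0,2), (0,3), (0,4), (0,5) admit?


P(tree, k) = k * (k-1)^(5) for any tree on 6 vertices.
P(3) = 3 * 2^5 = 3 * 32 = 96.

96


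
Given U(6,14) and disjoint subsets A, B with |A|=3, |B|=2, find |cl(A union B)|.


|A union B| = 3 + 2 = 5 (disjoint).
In U(6,14), cl(S) = S if |S| < 6, else cl(S) = E.
Since 5 < 6, cl(A union B) = A union B.
|cl(A union B)| = 5.

5


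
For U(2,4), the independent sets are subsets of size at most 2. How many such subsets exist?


Independent sets of U(2,4) are all subsets of size <= 2.
Count = C(4,0) + C(4,1) + C(4,2)
     = 1 + 4 + 6
     = 11.

11


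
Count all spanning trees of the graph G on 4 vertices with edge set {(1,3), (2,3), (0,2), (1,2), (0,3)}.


By Kirchhoff's matrix tree theorem, the number of spanning trees equals
the determinant of any cofactor of the Laplacian matrix L.
G has 4 vertices and 5 edges.
Computing the (3 x 3) cofactor determinant gives 8.

8


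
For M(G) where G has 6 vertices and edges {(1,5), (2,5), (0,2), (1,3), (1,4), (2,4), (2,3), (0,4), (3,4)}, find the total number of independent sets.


An independent set in a graphic matroid is an acyclic edge subset.
G has 6 vertices and 9 edges.
Enumerate all 2^9 = 512 subsets, checking for acyclicity.
Total independent sets = 292.

292


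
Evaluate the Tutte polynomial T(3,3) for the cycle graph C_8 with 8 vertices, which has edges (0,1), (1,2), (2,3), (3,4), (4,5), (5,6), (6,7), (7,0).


T(C_8; x,y) = x + x^2 + ... + x^(7) + y.
T(3,3) = 3^1 + 3^2 + 3^3 + 3^4 + 3^5 + 3^6 + 3^7 + 3
= 3 + 9 + 27 + 81 + 243 + 729 + 2187 + 3
= 3282.

3282


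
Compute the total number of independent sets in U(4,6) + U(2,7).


For a direct sum, |I(M1+M2)| = |I(M1)| * |I(M2)|.
|I(U(4,6))| = sum C(6,k) for k=0..4 = 57.
|I(U(2,7))| = sum C(7,k) for k=0..2 = 29.
Total = 57 * 29 = 1653.

1653


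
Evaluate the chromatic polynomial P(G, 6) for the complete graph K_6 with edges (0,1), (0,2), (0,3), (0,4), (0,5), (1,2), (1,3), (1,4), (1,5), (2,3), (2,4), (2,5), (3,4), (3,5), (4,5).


P(K_6, k) = k(k-1)(k-2)...(k-5).
P(6) = (6) * (5) * (4) * (3) * (2) * (1) = 720.

720


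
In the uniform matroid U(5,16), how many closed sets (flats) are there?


Flats of U(5,16): every subset of size < 5 is a flat, plus E itself.
Count = C(16,0) + C(16,1) + C(16,2) + C(16,3) + C(16,4) + 1
     = 1 + 16 + 120 + 560 + 1820 + 1
     = 2518.

2518


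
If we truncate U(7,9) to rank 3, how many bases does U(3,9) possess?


Truncating U(7,9) to rank 3 gives U(3,9).
Bases of U(3,9) are all 3-element subsets of 9 elements.
Number of bases = (9 choose 3) = 84.

84


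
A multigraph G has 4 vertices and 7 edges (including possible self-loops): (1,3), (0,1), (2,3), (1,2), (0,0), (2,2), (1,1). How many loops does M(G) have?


In a graphic matroid, a loop is a self-loop edge (u,u) with rank 0.
Examining all 7 edges for self-loops...
Self-loops found: (0,0), (2,2), (1,1)
Number of loops = 3.

3


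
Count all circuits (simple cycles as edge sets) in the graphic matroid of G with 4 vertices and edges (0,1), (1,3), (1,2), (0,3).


A circuit in a graphic matroid = edge set of a simple cycle.
G has 4 vertices and 4 edges.
Enumerating all minimal edge subsets forming cycles...
Total circuits found: 1.

1


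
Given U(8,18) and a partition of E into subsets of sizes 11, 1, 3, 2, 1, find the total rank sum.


r(Ai) = min(|Ai|, 8) for each part.
Sum = min(11,8) + min(1,8) + min(3,8) + min(2,8) + min(1,8)
    = 8 + 1 + 3 + 2 + 1
    = 15.

15


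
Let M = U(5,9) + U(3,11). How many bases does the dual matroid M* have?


(M1+M2)* = M1* + M2*.
M1* = U(4,9), bases: C(9,4) = 126.
M2* = U(8,11), bases: C(11,8) = 165.
|B(M*)| = 126 * 165 = 20790.

20790


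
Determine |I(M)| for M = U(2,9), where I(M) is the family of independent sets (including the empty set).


Independent sets of U(2,9) are all subsets of size <= 2.
Count = C(9,0) + C(9,1) + C(9,2)
     = 1 + 9 + 36
     = 46.

46


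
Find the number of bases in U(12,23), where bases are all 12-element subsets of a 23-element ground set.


Bases of U(12,23) are all 12-element subsets of the 23-element ground set.
Number of bases = C(23,12).
C(23,12) = 23! / (12! * 11!) = 1352078.

1352078


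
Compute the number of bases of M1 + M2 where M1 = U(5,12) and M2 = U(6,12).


Bases of a direct sum M1 + M2: |B| = |B(M1)| * |B(M2)|.
|B(U(5,12))| = C(12,5) = 792.
|B(U(6,12))| = C(12,6) = 924.
Total bases = 792 * 924 = 731808.

731808


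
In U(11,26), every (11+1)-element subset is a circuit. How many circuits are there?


In U(11,26), circuits are the (12)-element subsets.
Any set of 12 elements is dependent, and removing any one element gives
an independent set of size 11, so it is a minimal dependent set.
Number of circuits = (26 choose 12) = 9657700.

9657700


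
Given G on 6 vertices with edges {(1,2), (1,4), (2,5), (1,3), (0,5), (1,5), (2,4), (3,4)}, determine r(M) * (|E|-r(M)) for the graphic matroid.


r(M) = |V| - c = 6 - 1 = 5.
nullity = |E| - r(M) = 8 - 5 = 3.
Product = 5 * 3 = 15.

15


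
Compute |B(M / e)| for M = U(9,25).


Contracting e from U(9,25) gives U(8,24).
Bases of U(8,24) = C(24,8) = 24! / (8! * 16!) = 735471.

735471


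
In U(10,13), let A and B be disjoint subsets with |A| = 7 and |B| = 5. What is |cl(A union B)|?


|A union B| = 7 + 5 = 12 (disjoint).
In U(10,13), cl(S) = S if |S| < 10, else cl(S) = E.
Since 12 >= 10, cl(A union B) = E.
|cl(A union B)| = 13.

13


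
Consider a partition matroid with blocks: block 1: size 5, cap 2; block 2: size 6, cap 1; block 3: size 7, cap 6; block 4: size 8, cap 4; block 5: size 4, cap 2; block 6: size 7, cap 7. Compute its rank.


Rank of a partition matroid = sum of min(|Si|, ci) for each block.
= min(5,2) + min(6,1) + min(7,6) + min(8,4) + min(4,2) + min(7,7)
= 2 + 1 + 6 + 4 + 2 + 7
= 22.

22


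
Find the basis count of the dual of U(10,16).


The dual of U(r,n) is U(n-r, n) = U(6,16).
Bases of U(6,16) are all (6)-element subsets.
|B(M*)| = C(16,6) = 16! / (6! * 10!) = 8008.

8008


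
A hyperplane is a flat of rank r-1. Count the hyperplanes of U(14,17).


Hyperplanes of U(14,17) are flats of rank 13.
In a uniform matroid, these are exactly the (13)-element subsets.
Count = C(17,13) = 2380.

2380


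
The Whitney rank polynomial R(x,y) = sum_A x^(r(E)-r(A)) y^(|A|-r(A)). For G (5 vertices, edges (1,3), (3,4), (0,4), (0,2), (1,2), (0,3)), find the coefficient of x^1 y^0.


R(x,y) = sum over A in 2^E of x^(r(E)-r(A)) * y^(|A|-r(A)).
G has 5 vertices, 6 edges. r(E) = 4.
Enumerate all 2^6 = 64 subsets.
Count subsets with r(E)-r(A)=1 and |A|-r(A)=0: 19.

19


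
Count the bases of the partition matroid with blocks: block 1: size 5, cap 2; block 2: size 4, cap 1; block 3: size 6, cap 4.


A basis picks exactly ci elements from block i.
Number of bases = product of C(|Si|, ci).
= C(5,2) * C(4,1) * C(6,4)
= 10 * 4 * 15
= 600.

600


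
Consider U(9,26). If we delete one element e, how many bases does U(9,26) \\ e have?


Deleting e from U(9,26) gives U(9,25) since n > r.
Bases of U(9,25) = C(25,9) = 2042975.

2042975


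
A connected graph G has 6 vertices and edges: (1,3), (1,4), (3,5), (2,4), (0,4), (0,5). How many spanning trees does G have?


By Kirchhoff's matrix tree theorem, the number of spanning trees equals
the determinant of any cofactor of the Laplacian matrix L.
G has 6 vertices and 6 edges.
Computing the (5 x 5) cofactor determinant gives 5.

5


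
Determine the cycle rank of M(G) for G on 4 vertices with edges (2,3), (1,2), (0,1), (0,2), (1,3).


Cycle rank (nullity) = |E| - r(M) = |E| - (|V| - c).
|E| = 5, |V| = 4, c = 1.
Nullity = 5 - (4 - 1) = 5 - 3 = 2.

2


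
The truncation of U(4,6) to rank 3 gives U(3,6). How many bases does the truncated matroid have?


Truncating U(4,6) to rank 3 gives U(3,6).
Bases of U(3,6) are all 3-element subsets of 6 elements.
Number of bases = (6 choose 3) = 20.

20


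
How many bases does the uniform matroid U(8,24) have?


Bases of U(8,24) are all 8-element subsets of the 24-element ground set.
Number of bases = C(24,8).
C(24,8) = 24! / (8! * 16!) = 735471.

735471


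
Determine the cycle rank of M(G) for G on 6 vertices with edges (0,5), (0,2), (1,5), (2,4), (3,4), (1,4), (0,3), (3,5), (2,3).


Cycle rank (nullity) = |E| - r(M) = |E| - (|V| - c).
|E| = 9, |V| = 6, c = 1.
Nullity = 9 - (6 - 1) = 9 - 5 = 4.

4


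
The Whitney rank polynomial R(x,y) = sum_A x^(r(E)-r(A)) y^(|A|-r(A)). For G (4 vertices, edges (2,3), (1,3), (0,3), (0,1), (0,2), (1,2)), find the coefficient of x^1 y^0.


R(x,y) = sum over A in 2^E of x^(r(E)-r(A)) * y^(|A|-r(A)).
G has 4 vertices, 6 edges. r(E) = 3.
Enumerate all 2^6 = 64 subsets.
Count subsets with r(E)-r(A)=1 and |A|-r(A)=0: 15.

15


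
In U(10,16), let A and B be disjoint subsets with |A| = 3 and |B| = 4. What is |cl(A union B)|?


|A union B| = 3 + 4 = 7 (disjoint).
In U(10,16), cl(S) = S if |S| < 10, else cl(S) = E.
Since 7 < 10, cl(A union B) = A union B.
|cl(A union B)| = 7.

7


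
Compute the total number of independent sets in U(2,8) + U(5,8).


For a direct sum, |I(M1+M2)| = |I(M1)| * |I(M2)|.
|I(U(2,8))| = sum C(8,k) for k=0..2 = 37.
|I(U(5,8))| = sum C(8,k) for k=0..5 = 219.
Total = 37 * 219 = 8103.

8103


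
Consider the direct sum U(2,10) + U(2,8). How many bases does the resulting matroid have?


Bases of a direct sum M1 + M2: |B| = |B(M1)| * |B(M2)|.
|B(U(2,10))| = C(10,2) = 45.
|B(U(2,8))| = C(8,2) = 28.
Total bases = 45 * 28 = 1260.

1260


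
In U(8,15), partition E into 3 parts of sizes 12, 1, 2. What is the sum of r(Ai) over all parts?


r(Ai) = min(|Ai|, 8) for each part.
Sum = min(12,8) + min(1,8) + min(2,8)
    = 8 + 1 + 2
    = 11.

11


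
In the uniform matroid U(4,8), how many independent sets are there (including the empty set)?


Independent sets of U(4,8) are all subsets of size <= 4.
Count = C(8,0) + C(8,1) + C(8,2) + C(8,3) + C(8,4)
     = 1 + 8 + 28 + 56 + 70
     = 163.

163


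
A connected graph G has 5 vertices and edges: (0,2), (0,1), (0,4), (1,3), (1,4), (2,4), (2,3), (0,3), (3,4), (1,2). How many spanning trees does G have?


By Kirchhoff's matrix tree theorem, the number of spanning trees equals
the determinant of any cofactor of the Laplacian matrix L.
G has 5 vertices and 10 edges.
Computing the (4 x 4) cofactor determinant gives 125.

125


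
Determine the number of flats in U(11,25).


Flats of U(11,25): every subset of size < 11 is a flat, plus E itself.
Count = (25 choose 0) + (25 choose 1) + (25 choose 2) + (25 choose 3) + (25 choose 4) + (25 choose 5) + (25 choose 6) + (25 choose 7) + (25 choose 8) + (25 choose 9) + (25 choose 10) + 1
     = 1 + 25 + 300 + 2300 + 12650 + 53130 + 177100 + 480700 + 1081575 + 2042975 + 3268760 + 1
     = 7119517.

7119517


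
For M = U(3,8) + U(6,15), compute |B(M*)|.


(M1+M2)* = M1* + M2*.
M1* = U(5,8), bases: C(8,5) = 56.
M2* = U(9,15), bases: C(15,9) = 5005.
|B(M*)| = 56 * 5005 = 280280.

280280


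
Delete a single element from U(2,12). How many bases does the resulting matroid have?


Deleting e from U(2,12) gives U(2,11) since n > r.
Bases of U(2,11) = C(11,2) = (11 * 10) / (1 * 2) = 55.

55


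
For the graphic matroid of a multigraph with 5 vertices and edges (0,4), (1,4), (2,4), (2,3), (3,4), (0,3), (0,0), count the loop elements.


In a graphic matroid, a loop is a self-loop edge (u,u) with rank 0.
Examining all 7 edges for self-loops...
Self-loops found: (0,0)
Number of loops = 1.

1


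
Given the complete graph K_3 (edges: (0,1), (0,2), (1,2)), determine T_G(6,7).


T(K_3; x,y) = x^2 + x + y.
T(6,7) = 36 + 6 + 7 = 49.

49


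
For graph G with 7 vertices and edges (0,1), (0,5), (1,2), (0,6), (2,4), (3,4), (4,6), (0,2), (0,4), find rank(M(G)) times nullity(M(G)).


r(M) = |V| - c = 7 - 1 = 6.
nullity = |E| - r(M) = 9 - 6 = 3.
Product = 6 * 3 = 18.

18


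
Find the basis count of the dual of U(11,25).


The dual of U(r,n) is U(n-r, n) = U(14,25).
Bases of U(14,25) are all (14)-element subsets.
|B(M*)| = (25 choose 14) = 4457400.

4457400


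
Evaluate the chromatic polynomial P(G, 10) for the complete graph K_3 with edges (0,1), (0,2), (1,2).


P(K_3, k) = k(k-1)(k-2)...(k-2).
P(10) = (10) * (9) * (8) = 720.

720


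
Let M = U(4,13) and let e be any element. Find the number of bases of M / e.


Contracting e from U(4,13) gives U(3,12).
Bases of U(3,12) = (12 choose 3) = 220.

220


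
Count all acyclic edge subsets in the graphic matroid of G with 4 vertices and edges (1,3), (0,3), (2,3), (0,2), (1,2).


An independent set in a graphic matroid is an acyclic edge subset.
G has 4 vertices and 5 edges.
Enumerate all 2^5 = 32 subsets, checking for acyclicity.
Total independent sets = 24.

24


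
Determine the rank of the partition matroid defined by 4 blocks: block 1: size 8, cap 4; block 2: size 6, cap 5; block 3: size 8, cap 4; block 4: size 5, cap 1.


Rank of a partition matroid = sum of min(|Si|, ci) for each block.
= min(8,4) + min(6,5) + min(8,4) + min(5,1)
= 4 + 5 + 4 + 1
= 14.

14


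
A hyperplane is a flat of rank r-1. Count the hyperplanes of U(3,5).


Hyperplanes of U(3,5) are flats of rank 2.
In a uniform matroid, these are exactly the (2)-element subsets.
Count = C(5,2) = (5 * 4) / (1 * 2) = 10.

10


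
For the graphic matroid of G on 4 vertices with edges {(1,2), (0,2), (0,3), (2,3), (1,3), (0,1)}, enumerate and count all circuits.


A circuit in a graphic matroid = edge set of a simple cycle.
G has 4 vertices and 6 edges.
Enumerating all minimal edge subsets forming cycles...
Total circuits found: 7.

7


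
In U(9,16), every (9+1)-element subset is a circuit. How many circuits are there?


In U(9,16), circuits are the (10)-element subsets.
Any set of 10 elements is dependent, and removing any one element gives
an independent set of size 9, so it is a minimal dependent set.
Number of circuits = C(16,10) = 8008.

8008


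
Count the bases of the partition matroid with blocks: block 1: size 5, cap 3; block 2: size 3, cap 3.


A basis picks exactly ci elements from block i.
Number of bases = product of C(|Si|, ci).
= C(5,3) * C(3,3)
= 10 * 1
= 10.

10


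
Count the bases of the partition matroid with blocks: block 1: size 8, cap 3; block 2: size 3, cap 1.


A basis picks exactly ci elements from block i.
Number of bases = product of C(|Si|, ci).
= C(8,3) * C(3,1)
= 56 * 3
= 168.

168


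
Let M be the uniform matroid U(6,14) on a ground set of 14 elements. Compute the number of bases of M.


Bases of U(6,14) are all 6-element subsets of the 14-element ground set.
Number of bases = C(14,6).
(14 choose 6) = 3003.

3003
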